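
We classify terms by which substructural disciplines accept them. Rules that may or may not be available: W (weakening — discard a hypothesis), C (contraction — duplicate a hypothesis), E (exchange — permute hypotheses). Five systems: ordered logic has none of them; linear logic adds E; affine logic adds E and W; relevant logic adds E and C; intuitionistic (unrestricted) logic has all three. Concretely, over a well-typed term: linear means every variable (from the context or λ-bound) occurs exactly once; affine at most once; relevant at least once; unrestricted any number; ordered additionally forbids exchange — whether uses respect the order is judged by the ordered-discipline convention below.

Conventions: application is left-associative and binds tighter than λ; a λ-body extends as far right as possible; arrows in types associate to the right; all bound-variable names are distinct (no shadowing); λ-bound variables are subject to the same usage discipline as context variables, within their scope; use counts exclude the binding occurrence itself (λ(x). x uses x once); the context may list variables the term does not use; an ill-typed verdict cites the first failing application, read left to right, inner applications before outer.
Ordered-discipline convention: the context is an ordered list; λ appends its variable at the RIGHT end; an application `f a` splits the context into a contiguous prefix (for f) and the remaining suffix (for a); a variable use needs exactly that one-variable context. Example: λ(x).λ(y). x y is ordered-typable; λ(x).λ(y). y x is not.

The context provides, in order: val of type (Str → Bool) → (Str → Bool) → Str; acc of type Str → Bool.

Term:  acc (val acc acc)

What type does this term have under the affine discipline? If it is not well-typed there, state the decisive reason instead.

not well-typed under affine — uses contraction: acc ×3
variable uses: val=1; acc=3
uses in reading order: acc, val, acc, acc
typing: the term checks, with type Bool
across the five disciplines: ordered ✗, linear ✗, affine ✗, relevant ✓, unrestricted ✓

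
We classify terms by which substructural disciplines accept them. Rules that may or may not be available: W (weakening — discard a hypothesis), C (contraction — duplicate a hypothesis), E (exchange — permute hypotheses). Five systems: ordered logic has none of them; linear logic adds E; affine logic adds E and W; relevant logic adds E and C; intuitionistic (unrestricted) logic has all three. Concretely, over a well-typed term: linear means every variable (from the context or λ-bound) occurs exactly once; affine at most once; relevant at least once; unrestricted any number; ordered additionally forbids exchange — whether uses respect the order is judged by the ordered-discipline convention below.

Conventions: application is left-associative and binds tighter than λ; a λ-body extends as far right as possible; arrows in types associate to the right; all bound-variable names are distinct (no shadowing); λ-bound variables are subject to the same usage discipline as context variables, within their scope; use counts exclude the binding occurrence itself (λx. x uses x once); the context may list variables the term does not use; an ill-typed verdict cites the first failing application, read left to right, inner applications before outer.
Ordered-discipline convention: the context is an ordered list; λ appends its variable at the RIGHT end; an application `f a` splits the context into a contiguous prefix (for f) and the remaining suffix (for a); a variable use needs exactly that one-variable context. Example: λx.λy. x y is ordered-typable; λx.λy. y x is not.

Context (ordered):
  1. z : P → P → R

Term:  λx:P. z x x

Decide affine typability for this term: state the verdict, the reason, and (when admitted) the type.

no — repeated use of x ×2
usage: z=1; x (bound)=2
use order (left to right): z, x, x
typing: the term checks, with type P → R
per-discipline verdicts: ordered ✗; linear ✗; affine ✗; relevant ✓; unrestricted ✓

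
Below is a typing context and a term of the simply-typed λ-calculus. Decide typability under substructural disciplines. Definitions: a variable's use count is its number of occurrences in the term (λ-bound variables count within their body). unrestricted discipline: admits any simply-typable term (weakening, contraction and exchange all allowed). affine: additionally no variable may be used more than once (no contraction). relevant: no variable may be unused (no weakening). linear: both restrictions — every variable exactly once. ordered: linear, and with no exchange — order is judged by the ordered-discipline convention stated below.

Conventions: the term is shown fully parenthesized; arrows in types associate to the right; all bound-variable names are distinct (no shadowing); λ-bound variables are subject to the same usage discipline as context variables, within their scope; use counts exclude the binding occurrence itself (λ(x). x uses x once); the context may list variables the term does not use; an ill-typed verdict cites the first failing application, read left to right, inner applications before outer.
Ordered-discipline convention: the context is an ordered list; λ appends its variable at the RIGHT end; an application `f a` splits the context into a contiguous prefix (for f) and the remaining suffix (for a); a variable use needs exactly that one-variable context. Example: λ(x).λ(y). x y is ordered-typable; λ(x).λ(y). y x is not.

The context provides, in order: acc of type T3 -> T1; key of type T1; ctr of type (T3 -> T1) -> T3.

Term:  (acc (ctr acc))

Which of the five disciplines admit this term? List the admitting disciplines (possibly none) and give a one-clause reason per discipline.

admitting disciplines: unrestricted
variable uses: acc: 2, key: 0, ctr: 1
uses in reading order: acc, ctr, acc
typing: well-typed — term : T1
ordered ✗ (acc ×2 used more than once (contraction); needs weakening: key unused)
linear ✗ (acc ×2 used more than once (contraction); needs weakening: key unused)
affine ✗ (acc ×2 used more than once (contraction))
relevant ✗ (needs weakening: key unused)
unrestricted ✓ (typability at T1 is all that's needed)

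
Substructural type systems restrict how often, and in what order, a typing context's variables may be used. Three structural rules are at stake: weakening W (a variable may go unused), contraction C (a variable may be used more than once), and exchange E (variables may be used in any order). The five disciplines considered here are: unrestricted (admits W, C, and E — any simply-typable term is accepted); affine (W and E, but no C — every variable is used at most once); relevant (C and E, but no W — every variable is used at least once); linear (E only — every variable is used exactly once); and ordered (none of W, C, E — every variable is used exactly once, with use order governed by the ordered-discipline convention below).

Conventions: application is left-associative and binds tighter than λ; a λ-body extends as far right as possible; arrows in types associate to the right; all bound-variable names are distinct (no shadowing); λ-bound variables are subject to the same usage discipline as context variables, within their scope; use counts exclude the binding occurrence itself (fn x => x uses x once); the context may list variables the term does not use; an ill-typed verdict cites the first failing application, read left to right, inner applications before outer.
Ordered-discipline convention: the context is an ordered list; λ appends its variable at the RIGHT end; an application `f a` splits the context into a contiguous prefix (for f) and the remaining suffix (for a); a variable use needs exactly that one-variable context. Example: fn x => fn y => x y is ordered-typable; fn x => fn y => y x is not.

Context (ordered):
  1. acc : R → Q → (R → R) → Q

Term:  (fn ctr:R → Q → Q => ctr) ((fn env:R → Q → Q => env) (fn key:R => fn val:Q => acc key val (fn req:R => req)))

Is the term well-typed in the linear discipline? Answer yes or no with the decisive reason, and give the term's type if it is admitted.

yes — exactly-once usage across acc, ctr, env, key, val, req; term : R → Q → Q
variable uses: acc=1; ctr (bound)=1; env (bound)=1; key (bound)=1; val (bound)=1; req (bound)=1
uses in reading order: ctr, env, acc, key, val, req
typing: well-typed — term : R → Q → Q
summary: ordered ✓ | linear ✓ | affine ✓ | relevant ✓ | unrestricted ✓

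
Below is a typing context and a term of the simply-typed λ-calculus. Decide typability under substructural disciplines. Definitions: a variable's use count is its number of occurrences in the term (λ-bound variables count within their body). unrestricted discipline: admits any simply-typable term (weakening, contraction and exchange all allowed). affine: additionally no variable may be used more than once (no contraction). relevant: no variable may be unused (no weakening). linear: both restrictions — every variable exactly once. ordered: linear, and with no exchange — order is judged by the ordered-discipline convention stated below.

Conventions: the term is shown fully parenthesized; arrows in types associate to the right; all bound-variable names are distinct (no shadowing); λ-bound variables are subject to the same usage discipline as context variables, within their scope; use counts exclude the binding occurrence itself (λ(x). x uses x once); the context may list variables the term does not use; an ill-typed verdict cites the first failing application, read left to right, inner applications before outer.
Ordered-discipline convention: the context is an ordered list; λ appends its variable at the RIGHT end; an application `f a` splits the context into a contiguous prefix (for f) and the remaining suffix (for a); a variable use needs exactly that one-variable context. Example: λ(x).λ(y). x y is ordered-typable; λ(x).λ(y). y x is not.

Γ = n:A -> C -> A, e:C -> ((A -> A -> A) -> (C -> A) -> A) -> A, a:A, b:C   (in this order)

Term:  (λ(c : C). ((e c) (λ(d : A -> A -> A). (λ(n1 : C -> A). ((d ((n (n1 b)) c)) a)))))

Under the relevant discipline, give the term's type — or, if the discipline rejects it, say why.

term : C -> A
usage: n: 1, e: 1, a: 1, b: 1, c (bound): 2, d (bound): 1, n1 (bound): 1
uses in reading order: e, c, d, n, n1, b, c, a
typing: ✓ — C -> A
per-discipline verdicts: ordered ✗ | linear ✗ | affine ✗ | relevant ✓ | unrestricted ✓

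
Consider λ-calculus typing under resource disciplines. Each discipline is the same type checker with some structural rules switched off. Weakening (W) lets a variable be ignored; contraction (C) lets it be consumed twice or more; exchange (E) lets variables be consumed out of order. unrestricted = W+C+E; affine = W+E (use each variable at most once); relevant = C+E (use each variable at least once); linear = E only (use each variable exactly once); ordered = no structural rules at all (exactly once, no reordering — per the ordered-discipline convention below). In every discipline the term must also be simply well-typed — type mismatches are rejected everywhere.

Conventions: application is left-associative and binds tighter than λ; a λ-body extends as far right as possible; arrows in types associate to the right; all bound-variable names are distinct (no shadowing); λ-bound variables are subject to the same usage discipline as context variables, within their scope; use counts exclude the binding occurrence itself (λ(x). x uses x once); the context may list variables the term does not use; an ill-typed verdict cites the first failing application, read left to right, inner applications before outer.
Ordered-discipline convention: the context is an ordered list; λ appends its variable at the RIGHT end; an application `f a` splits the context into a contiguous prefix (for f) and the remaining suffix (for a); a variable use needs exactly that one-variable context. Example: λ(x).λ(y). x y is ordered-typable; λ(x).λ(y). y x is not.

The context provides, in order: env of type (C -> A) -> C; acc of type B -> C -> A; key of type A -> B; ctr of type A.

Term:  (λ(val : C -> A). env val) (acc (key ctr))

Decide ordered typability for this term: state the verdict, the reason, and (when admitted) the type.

yes — env, acc, key, ctr, val once each; derivable with no W/C/E; term : C
counts: env: 1, acc: 1, key: 1, ctr: 1, val [bound]: 1
left-to-right use order: env, val, acc, key, ctr
typing: well-typed at C
all disciplines: ordered ✓; linear ✓; affine ✓; relevant ✓; unrestricted ✓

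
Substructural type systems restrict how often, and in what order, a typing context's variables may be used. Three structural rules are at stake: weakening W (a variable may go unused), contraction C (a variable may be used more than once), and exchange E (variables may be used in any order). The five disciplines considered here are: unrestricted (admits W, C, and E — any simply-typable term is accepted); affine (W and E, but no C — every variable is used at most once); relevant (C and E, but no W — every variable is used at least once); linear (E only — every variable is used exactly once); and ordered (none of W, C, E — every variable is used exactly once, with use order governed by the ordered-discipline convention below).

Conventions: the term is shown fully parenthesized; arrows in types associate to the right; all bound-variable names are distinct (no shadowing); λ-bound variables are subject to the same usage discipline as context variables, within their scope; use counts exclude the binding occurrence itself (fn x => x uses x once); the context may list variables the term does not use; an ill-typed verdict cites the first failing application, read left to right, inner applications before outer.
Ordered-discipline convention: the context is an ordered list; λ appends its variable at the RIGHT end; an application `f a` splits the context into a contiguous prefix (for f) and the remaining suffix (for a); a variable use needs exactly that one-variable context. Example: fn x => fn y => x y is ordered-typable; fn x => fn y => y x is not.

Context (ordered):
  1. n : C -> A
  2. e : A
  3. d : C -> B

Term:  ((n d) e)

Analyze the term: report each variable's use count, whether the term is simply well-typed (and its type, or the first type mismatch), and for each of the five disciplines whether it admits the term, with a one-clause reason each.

usage: n: 1×; e: 1×; d: 1×
use order (left to right): n, d, e
typing: ill-typed: argument of type C -> B where C is required
ordered ✗ (a type mismatch blocks all five)
linear ✗ (the type mismatch rejects it)
affine ✗ (not simply typable)
relevant ✗ (fails simple typing)
unrestricted ✗ (a type mismatch blocks all five)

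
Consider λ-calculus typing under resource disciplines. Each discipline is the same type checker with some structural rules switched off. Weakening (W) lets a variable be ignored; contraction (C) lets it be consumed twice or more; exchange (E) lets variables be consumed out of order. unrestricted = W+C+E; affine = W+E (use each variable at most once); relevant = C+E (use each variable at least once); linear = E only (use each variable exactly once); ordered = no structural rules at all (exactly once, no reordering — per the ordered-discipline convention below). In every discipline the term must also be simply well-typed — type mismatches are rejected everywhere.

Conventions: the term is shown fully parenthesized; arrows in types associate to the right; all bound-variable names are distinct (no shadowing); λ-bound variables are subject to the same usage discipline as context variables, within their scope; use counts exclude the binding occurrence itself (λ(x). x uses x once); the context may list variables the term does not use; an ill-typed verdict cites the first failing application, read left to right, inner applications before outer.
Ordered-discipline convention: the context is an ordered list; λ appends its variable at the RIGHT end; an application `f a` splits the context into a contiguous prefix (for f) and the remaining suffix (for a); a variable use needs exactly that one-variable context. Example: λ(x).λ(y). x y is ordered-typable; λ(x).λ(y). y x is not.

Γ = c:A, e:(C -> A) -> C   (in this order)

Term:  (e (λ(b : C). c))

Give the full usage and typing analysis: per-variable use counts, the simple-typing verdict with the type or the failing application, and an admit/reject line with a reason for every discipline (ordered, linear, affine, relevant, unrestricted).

variable uses: c: 1×, e: 1×, b (bound): 0×
order of uses: e, c
typing: well-typed at C
ordered: ✗, needs weakening: b unused
linear: ✗, needs weakening: b unused
affine: ✓, no duplicate uses among c, e, b
relevant: ✗, needs weakening: b unused
unrestricted: ✓, type-checks (C) and nothing is barred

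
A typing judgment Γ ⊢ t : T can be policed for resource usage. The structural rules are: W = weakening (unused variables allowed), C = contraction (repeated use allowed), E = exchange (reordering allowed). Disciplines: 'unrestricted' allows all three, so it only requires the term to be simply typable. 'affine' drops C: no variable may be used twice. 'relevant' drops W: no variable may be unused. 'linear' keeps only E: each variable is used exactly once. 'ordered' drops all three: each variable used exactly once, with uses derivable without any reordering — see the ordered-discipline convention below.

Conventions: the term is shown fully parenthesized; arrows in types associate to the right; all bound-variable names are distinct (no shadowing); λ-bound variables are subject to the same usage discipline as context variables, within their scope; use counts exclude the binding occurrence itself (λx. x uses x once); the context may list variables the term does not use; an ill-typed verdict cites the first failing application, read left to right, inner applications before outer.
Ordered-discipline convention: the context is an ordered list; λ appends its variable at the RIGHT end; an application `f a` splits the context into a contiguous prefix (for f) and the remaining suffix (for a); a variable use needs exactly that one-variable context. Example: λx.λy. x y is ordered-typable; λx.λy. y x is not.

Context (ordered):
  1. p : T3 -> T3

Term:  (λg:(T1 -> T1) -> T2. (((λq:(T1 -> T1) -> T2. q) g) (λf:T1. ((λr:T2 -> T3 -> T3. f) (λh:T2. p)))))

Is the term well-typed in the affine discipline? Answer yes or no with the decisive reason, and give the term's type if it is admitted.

yes — p, g, q, f, r, h: no repeats, contraction unneeded; term : ((T1 -> T1) -> T2) -> T2
use counts: p ×1, g (λ-bound) ×1, q (λ-bound) ×1, f (λ-bound) ×1, r (λ-bound) ×0, h (λ-bound) ×0
left-to-right use order: q, g, f, p
typing: well-typed — term : ((T1 -> T1) -> T2) -> T2
across the five disciplines: ordered ✗, linear ✗, affine ✓, relevant ✗, unrestricted ✓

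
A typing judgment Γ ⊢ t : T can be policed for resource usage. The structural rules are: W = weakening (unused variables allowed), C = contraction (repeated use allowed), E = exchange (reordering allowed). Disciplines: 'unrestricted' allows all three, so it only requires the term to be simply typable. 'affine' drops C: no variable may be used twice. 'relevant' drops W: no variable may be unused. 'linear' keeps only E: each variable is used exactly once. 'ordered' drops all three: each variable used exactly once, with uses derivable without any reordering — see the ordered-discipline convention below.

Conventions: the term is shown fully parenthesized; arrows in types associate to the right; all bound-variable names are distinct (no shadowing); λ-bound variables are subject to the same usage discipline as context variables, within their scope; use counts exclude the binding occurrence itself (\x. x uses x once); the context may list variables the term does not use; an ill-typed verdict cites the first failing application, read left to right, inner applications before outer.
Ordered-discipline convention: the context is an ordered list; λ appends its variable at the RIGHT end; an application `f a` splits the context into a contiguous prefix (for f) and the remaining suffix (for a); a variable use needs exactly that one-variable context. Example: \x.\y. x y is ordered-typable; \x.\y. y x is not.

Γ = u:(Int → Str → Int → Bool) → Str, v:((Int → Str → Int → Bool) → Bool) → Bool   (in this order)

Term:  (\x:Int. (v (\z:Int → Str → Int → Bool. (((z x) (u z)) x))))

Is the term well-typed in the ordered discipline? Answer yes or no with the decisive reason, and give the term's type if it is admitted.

no — needs contraction — x ×2, z ×2
use counts: u: 1; v: 1; x (λ-bound): 2; z (λ-bound): 2
uses in reading order: v, z, x, u, z, x
typing: ✓ — Int → Bool
summary: ordered ✗ · linear ✗ · affine ✗ · relevant ✓ · unrestricted ✓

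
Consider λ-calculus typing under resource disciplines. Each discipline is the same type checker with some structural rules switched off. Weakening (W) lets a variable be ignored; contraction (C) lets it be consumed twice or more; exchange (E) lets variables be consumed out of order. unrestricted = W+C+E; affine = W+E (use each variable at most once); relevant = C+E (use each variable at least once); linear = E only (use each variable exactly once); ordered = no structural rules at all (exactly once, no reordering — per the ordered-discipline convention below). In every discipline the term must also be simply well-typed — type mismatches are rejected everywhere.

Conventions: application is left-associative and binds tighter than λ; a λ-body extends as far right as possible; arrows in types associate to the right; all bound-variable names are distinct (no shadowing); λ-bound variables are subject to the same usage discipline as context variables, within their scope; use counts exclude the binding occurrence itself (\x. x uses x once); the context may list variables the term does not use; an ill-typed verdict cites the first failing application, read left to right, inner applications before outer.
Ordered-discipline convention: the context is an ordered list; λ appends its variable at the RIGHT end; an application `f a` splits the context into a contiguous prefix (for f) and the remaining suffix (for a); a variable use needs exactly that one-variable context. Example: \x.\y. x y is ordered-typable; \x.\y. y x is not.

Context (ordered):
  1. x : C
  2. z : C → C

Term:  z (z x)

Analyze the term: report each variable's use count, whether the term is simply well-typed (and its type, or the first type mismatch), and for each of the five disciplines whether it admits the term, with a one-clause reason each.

variable uses: x: 1×, z: 2×
left-to-right use order: z, z, x
typing: well-typed at C
ordered: ✗ — z ×2 used more than once (contraction)
linear: ✗ — z ×2 used more than once (contraction)
affine: ✗ — z ×2 used more than once (contraction)
relevant: ✓ — every one of x, z appears
unrestricted: ✓ — type-checks (C) and nothing is barred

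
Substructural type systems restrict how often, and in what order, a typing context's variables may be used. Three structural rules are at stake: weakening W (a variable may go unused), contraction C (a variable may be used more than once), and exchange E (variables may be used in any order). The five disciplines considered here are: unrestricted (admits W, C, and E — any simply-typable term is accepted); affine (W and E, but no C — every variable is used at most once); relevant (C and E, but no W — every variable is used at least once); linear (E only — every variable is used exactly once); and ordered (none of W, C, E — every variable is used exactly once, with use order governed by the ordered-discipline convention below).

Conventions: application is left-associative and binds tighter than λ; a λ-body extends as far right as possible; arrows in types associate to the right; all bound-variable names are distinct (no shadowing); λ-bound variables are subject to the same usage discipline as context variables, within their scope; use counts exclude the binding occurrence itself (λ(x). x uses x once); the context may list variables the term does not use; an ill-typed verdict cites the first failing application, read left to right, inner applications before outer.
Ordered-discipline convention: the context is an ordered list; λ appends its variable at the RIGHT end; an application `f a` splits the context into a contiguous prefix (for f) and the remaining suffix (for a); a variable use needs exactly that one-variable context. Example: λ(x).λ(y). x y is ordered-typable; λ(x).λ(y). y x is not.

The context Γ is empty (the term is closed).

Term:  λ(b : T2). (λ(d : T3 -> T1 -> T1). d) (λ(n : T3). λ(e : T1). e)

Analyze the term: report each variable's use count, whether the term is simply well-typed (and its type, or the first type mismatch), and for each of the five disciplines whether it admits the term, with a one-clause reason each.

usage: b (λ-bound): 0; d (λ-bound): 1; n (λ-bound): 0; e (λ-bound): 1
left-to-right use order: d, e
typing: the term checks, with type T2 -> T3 -> T1 -> T1
ordered: ✗ — needs weakening: b, n unused
linear: ✗ — needs weakening: b, n unused
affine: ✓ — none of b, d, n, e used more than once
relevant: ✗ — needs weakening: b, n unused
unrestricted: ✓ — typability at T2 -> T3 -> T1 -> T1 is all that's needed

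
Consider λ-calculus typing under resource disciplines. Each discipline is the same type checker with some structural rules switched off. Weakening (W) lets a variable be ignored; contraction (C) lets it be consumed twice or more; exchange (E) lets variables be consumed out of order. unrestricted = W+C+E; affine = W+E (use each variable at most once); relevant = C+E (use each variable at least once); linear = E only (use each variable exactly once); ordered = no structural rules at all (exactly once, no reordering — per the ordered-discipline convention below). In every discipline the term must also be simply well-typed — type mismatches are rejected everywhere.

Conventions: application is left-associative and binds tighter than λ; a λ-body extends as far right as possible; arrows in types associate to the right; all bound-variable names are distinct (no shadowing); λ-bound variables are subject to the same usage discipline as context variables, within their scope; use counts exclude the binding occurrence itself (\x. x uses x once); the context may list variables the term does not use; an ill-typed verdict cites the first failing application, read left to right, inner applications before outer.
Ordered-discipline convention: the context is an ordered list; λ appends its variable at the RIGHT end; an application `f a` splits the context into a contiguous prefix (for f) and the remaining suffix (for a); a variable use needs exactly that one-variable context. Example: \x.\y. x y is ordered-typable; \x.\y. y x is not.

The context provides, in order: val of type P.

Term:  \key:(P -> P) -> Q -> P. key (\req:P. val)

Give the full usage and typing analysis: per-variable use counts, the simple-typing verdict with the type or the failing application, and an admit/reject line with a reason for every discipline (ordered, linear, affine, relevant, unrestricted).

use counts: val=1, key (bound)=1, req (bound)=0
uses in reading order: key, val
typing: well-typed — term : ((P -> P) -> Q -> P) -> Q -> P
ordered: ✗ — req left unused
linear: ✗ — req left unused
affine: ✓ — val, key, req: no repeats, contraction unneeded
relevant: ✗ — req left unused
unrestricted: ✓ — type-checks (((P -> P) -> Q -> P) -> Q -> P) and nothing is barred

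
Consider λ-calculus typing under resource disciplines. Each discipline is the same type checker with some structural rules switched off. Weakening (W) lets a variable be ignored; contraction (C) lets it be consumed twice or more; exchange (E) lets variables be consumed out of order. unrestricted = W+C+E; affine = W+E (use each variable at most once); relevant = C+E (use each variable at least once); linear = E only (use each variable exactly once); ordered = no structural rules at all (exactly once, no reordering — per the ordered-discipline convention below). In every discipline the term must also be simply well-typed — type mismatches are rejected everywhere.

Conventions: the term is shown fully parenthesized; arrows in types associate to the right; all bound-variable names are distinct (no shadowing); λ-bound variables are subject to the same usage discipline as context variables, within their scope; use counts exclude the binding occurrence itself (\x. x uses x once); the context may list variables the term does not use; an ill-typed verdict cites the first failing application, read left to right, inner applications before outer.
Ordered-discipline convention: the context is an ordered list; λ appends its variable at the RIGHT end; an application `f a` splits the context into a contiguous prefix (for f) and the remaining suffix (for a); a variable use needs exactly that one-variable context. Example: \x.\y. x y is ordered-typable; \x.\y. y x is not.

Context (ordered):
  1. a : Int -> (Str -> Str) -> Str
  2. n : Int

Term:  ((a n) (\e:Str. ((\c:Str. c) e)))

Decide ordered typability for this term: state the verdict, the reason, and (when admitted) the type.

yes — single-use (a, n, e, c), ordered derivation ok; term : Str
counts: a: 1; n: 1; e [bound]: 1; c [bound]: 1
left-to-right use order: a, n, c, e
typing: well-typed at Str
summary: ordered ✓, linear ✓, affine ✓, relevant ✓, unrestricted ✓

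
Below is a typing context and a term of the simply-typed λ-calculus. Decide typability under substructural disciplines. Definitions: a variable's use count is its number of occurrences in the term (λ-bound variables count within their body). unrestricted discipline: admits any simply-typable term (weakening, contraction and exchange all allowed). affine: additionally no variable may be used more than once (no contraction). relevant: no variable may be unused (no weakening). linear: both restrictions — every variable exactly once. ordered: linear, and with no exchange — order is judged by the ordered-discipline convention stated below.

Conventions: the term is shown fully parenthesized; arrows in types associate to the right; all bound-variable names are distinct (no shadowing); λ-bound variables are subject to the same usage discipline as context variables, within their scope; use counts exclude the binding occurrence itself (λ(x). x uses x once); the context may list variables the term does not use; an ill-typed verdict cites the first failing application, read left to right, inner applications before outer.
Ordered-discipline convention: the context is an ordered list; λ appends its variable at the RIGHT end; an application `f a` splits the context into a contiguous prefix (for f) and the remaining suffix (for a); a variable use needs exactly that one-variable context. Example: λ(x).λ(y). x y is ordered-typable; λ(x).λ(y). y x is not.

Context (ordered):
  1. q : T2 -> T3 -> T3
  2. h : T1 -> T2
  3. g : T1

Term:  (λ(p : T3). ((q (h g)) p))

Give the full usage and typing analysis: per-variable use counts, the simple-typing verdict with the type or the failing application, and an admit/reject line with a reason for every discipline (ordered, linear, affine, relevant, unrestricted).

usage: q=1; h=1; g=1; p (λ-bound)=1
uses in reading order: q, h, g, p
typing: well-typed — term : T3 -> T3
ordered ✓ (single-use (q, h, g, p), ordered derivation ok)
linear ✓ (q, h, g, p: one use apiece)
affine ✓ (q, h, g, p: no repeats, contraction unneeded)
relevant ✓ (every one of q, h, g, p appears)
unrestricted ✓ (type-checks (T3 -> T3) and nothing is barred)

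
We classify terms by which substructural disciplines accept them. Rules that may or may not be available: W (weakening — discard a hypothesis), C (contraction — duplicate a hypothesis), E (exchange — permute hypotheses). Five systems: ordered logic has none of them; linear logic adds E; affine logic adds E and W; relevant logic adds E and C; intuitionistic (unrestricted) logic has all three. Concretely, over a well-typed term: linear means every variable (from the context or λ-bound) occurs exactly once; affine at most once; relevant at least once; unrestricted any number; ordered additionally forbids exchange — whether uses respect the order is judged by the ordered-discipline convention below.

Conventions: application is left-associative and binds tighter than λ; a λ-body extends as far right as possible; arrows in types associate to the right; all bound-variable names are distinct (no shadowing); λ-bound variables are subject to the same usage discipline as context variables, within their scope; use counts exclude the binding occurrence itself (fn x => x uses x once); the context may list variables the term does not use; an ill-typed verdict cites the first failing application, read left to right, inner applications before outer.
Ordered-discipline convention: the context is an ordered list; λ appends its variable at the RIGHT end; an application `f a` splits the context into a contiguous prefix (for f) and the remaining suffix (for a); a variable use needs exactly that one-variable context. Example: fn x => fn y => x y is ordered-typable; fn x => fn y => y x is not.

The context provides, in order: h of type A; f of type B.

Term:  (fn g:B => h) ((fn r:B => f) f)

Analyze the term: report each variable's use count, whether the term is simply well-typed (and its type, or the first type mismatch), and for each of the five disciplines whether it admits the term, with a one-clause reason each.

usage: h=1, f=2, g [bound]=0, r [bound]=0
use order (left to right): h, f, f
typing: well-typed — term : A
ordered ✗ (needs contraction — f ×2; needs weakening: g, r unused)
linear ✗ (needs contraction — f ×2; needs weakening: g, r unused)
affine ✗ (needs contraction — f ×2)
relevant ✗ (needs weakening: g, r unused)
unrestricted ✓ (typability at A is all that's needed)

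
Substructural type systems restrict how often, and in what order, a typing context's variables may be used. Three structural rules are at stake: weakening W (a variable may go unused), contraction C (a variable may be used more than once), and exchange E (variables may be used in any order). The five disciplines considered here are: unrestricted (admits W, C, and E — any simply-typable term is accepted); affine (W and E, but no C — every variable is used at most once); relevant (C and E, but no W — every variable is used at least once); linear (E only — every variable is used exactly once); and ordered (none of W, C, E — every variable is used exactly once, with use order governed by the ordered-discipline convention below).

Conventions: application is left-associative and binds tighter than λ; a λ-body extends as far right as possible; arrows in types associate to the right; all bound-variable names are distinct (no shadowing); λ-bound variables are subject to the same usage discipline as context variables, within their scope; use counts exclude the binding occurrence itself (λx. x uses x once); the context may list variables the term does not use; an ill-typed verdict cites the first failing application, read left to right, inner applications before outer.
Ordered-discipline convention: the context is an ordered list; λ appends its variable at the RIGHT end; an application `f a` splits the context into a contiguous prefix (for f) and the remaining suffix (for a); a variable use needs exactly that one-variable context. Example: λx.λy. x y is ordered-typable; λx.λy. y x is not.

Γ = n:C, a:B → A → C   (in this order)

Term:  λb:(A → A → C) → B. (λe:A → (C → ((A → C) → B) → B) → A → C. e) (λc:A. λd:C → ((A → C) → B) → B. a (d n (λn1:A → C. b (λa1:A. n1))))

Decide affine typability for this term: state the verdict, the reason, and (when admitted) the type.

yes — at most one use each (n, a, b, e, c, d, n1, a1); term : ((A → A → C) → B) → A → (C → ((A → C) → B) → B) → A → C
usage: n=1, a=1, b [bound]=1, e [bound]=1, c [bound]=0, d [bound]=1, n1 [bound]=1, a1 [bound]=0
left-to-right use order: e, a, d, n, b, n1
typing: well-typed — term : ((A → A → C) → B) → A → (C → ((A → C) → B) → B) → A → C
all disciplines: ordered ✗, linear ✗, affine ✓, relevant ✗, unrestricted ✓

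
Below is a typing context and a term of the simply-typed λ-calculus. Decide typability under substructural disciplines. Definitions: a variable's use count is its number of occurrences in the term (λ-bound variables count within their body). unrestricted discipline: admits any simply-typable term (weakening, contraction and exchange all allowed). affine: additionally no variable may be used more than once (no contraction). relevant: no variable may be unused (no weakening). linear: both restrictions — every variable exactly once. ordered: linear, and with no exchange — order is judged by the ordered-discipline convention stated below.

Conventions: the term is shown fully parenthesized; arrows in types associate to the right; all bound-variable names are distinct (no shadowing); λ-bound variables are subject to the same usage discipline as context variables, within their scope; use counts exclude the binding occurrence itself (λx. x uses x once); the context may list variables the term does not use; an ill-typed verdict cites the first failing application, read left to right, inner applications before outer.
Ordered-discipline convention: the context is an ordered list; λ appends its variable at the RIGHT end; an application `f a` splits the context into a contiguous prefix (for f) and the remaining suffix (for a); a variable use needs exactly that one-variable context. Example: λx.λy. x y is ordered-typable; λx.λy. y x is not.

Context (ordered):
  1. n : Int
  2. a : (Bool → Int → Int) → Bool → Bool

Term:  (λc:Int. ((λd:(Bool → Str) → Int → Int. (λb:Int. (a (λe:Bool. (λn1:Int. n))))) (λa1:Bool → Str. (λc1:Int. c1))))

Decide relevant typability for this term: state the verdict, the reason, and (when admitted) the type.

no — c, d, b, e, n1, a1 never used (weakening)
use counts: n ×1, a ×1, c [bound] ×0, d [bound] ×0, b [bound] ×0, e [bound] ×0, n1 [bound] ×0, a1 [bound] ×0, c1 [bound] ×1
uses in reading order: a, n, c1
typing: well-typed — term : Int → Int → Bool → Bool
per-discipline verdicts: ordered ✗ · linear ✗ · affine ✓ · relevant ✗ · unrestricted ✓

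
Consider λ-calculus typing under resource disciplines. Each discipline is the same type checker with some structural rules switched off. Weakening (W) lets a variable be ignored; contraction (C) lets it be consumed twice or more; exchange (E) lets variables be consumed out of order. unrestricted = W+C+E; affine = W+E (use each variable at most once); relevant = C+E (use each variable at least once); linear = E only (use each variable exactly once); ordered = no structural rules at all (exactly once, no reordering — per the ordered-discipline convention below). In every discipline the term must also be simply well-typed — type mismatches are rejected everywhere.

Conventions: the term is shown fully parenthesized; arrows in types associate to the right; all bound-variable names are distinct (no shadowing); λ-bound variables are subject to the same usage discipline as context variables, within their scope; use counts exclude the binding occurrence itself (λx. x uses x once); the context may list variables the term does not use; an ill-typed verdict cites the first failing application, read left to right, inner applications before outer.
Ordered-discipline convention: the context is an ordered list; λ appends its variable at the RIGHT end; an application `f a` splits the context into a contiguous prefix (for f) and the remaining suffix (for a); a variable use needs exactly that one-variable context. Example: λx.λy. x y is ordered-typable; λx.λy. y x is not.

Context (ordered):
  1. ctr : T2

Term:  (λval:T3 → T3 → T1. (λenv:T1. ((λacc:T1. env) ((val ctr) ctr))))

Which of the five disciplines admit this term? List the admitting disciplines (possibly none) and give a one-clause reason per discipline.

admitting disciplines: none
usage: ctr=2, val [bound]=1, env [bound]=1, acc [bound]=0
uses in reading order: env, val, ctr, ctr
typing: ill-typed: an application expects T3 but receives T2
ordered: ✗, the type mismatch rejects it
linear: ✗, not simply typable
affine: ✗, fails simple typing
relevant: ✗, a type mismatch blocks all five
unrestricted: ✗, the type mismatch rejects it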